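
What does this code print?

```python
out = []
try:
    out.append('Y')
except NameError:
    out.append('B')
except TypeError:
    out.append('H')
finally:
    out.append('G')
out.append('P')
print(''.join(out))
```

Execution trace: 'Y' (try body, no exception) → 'G' (finally) → 'P' (after the try/except). Output: YGP

Answer: YGP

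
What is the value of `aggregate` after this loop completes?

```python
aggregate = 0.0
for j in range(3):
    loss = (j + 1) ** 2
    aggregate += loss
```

Sum of squared losses 1² + 2² + ... + 3²
`aggregate` takes the values: 0.0 → 1.0 → 5.0 → 14.0

Answer: 14.0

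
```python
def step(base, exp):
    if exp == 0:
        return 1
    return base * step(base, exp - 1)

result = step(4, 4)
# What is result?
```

step(4, 4) = 4 * 4 * 4 * 4 = 256

Answer: 256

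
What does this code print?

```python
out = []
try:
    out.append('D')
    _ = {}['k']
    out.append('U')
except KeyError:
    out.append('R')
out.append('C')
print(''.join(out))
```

Execution trace: 'D' (try body) → 'R' (except KeyError) → 'C' (after the try/except). Output: DRC

Answer: DRC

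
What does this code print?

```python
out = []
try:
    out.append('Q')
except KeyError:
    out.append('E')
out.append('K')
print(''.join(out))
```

Execution trace: 'Q' (try body, no exception) → 'K' (after the try/except). Output: QK

Answer: QK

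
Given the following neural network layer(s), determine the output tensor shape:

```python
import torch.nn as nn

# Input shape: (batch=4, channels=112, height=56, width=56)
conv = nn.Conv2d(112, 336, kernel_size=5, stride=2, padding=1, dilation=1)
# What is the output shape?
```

Input: (4, 112, 56, 56) -> Output: (4, 336, 27, 27)

Answer: (4, 336, 27, 27)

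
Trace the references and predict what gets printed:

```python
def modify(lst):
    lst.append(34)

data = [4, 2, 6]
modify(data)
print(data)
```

Key concept: function modifies passed list.
Step by step:
`data = [4, 2, 6]` → data = [4, 2, 6]
`modify(data)` → data = [4, 2, 6, 34]
`print(data)` → prints [4, 2, 6, 34]

Answer: [4, 2, 6, 34]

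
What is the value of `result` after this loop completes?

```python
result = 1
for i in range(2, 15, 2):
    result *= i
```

Product of even numbers 2 to 14
`result` takes the values: 1 → 2 → 8 → 48 → 384 → 3840 → 46080 → 645120

Answer: 645120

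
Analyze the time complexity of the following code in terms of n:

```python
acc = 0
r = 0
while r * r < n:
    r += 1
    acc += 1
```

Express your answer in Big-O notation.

Each loop level contributes: √n. Multiplying the contributions gives O(√n).

Answer: O(√n)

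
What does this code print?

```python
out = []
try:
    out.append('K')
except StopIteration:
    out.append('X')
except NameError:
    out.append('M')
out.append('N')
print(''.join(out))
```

Execution trace: 'K' (try body, no exception) → 'N' (after the try/except). Output: KN

Answer: KN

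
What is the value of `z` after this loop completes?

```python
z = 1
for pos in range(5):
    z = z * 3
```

Multiply by 3, 5 times: 1 * 3^5 = 243
`z` takes the values: 1 → 3 → 9 → 27 → 81 → 243

Answer: 243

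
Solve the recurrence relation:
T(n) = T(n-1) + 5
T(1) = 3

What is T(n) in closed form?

Unrolling: T(n) = T(1) + 5·(n-1) = 3 + 5(n-1) = 5n - 2.

Answer: T(n) = 5n - 2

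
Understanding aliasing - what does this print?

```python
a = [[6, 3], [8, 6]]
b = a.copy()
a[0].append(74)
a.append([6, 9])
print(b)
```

Key concept: shallow copy with nested lists.
Step by step:
`a = [[6, 3], [8, 6]]` → a = [[6, 3], [8, 6]]
`b = a.copy()` → b = [[6, 3], [8, 6]]
`a[0].append(74)` → a = [[6, 3, 74], [8, 6]]; b = [[6, 3, 74], [8, 6]]
`a.append([6, 9])` → a = [[6, 3, 74], [8, 6], [6, 9]]
`print(b)` → prints [[6, 3, 74], [8, 6]]

Answer: [[6, 3, 74], [8, 6]]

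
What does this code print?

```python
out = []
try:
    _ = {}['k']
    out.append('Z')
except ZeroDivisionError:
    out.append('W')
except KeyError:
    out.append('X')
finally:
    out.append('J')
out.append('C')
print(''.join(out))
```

Execution trace: 'X' (except KeyError) → 'J' (finally) → 'C' (after the try/except). Output: XJC

Answer: XJC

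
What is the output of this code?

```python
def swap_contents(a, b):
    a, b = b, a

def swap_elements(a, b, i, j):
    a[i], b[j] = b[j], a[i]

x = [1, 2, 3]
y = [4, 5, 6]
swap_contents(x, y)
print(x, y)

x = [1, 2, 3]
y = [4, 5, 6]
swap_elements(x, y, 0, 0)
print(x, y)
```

Key concept: parameter rebinding vs mutation.
Step by step:
`x = [1, 2, 3]` → x = [1, 2, 3]
`y = [4, 5, 6]` → y = [4, 5, 6]
`swap_contents(x, y)` → no visible change to tracked variables
`print(x, y)` → prints [1, 2, 3] [4, 5, 6]
`x = [1, 2, 3]` → x = [1, 2, 3]
`y = [4, 5, 6]` → y = [4, 5, 6]
`swap_elements(x, y, 0, 0)` → x = [4, 2, 3]; y = [1, 5, 6]
`print(x, y)` → prints [4, 2, 3] [1, 5, 6]

Answer:
[1, 2, 3] [4, 5, 6]
[4, 2, 3] [1, 5, 6]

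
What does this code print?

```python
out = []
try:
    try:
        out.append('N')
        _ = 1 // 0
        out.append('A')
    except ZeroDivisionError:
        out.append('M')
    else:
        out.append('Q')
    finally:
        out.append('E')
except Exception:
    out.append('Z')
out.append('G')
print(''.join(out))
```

Execution trace: 'N' (inner try body) → 'M' (inner except ZeroDivisionError) → 'E' (inner finally) → 'G' (after the try/except). Output: NMEG

Answer: NMEG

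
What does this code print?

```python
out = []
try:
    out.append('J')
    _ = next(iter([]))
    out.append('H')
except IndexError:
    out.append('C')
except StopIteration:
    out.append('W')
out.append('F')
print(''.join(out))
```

Execution trace: 'J' (try body) → 'W' (except StopIteration) → 'F' (after the try/except). Output: JWF

Answer: JWF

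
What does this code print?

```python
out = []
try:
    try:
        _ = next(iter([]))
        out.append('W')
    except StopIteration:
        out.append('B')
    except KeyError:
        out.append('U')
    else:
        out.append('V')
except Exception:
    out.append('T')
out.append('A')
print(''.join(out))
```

Execution trace: 'B' (inner except StopIteration) → 'A' (after the try/except). Output: BA

Answer: BA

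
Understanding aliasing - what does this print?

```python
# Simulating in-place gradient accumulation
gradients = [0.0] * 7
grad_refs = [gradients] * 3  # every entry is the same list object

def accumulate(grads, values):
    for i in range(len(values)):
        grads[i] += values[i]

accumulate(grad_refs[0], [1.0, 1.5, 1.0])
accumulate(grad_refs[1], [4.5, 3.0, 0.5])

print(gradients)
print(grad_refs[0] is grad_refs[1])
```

Key concept: gradient accumulation aliasing.
Step by step:
`gradients = [0.0] * 7` → gradients = [0.0, 0.0, 0.0, 0.0, 0.0, 0.0, 0.0]
`grad_refs = [gradients] * 3` → grad_refs = [[0.0, 0.0, 0.0, 0.0, 0.0, 0.0, 0.0], [0.0, 0.0, 0.0, 0.0, 0.0, 0.0, 0.0], [0.0, 0.0, 0.0, 0.0, 0.0, 0.0, 0.0]]
`accumulate(grad_refs[0], [1.0, 1.5, 1.0])` → gradients = [1.0, 1.5, 1.0, 0.0, 0.0, 0.0, 0.0]; grad_refs = [[1.0, 1.5, 1.0, 0.0, 0.0, 0.0, 0.0], [1.0, 1.5, 1.0, 0.0, 0.0, 0.0, 0.0], [1.0, 1.5, 1.0, 0.0, 0.0, 0.0, 0.0]]
`accumulate(grad_refs[1], [4.5, 3.0, 0.5])` → gradients = [5.5, 4.5, 1.5, 0.0, 0.0, 0.0, 0.0]; grad_refs = [[5.5, 4.5, 1.5, 0.0, 0.0, 0.0, 0.0], [5.5, 4.5, 1.5, 0.0, 0.0, 0.0, 0.0], [5.5, 4.5, 1.5, 0.0, 0.0, 0.0, 0.0]]
`print(gradients)` → prints [5.5, 4.5, 1.5, 0.0, 0.0, 0.0, 0.0]
`print(grad_refs[0] is grad_refs[1])` → prints True

Answer:
[5.5, 4.5, 1.5, 0.0, 0.0, 0.0, 0.0]
True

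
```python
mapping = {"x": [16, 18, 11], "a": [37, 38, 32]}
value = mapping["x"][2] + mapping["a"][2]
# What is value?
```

Trace:
`mapping = {"x": [16, 18, 11], "a": [37, 38, 32]}` → mapping = {'x': [16, 18, 11], 'a': [37, 38, 32]}
`value = mapping["x"][2] + mapping["a"][2]` → value = 43
So value = 43

Answer: 43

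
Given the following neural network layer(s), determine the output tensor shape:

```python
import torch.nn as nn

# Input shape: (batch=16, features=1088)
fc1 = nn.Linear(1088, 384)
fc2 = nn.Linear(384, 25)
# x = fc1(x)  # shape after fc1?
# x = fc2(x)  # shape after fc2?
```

Input: (16, 1088) -> after fc1: (16, 384) -> Output: (16, 25)

Answer: (16, 25)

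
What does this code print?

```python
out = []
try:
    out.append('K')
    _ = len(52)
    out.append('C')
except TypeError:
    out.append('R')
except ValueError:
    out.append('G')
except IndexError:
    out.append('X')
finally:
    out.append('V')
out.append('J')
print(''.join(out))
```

Execution trace: 'K' (try body) → 'R' (except TypeError) → 'V' (finally) → 'J' (after the try/except). Output: KRVJ

Answer: KRVJ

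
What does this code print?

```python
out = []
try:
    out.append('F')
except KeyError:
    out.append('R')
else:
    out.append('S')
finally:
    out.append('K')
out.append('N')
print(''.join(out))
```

Execution trace: 'F' (try body, no exception) → 'S' (else) → 'K' (finally) → 'N' (after the try/except). Output: FSKN

Answer: FSKN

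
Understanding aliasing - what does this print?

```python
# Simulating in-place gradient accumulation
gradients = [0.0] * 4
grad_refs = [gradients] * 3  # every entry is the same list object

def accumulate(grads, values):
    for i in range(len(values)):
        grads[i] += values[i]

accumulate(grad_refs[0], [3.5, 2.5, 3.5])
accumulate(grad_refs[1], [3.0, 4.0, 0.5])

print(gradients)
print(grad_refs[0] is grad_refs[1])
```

Key concept: gradient accumulation aliasing.
Step by step:
`gradients = [0.0] * 4` → gradients = [0.0, 0.0, 0.0, 0.0]
`grad_refs = [gradients] * 3` → grad_refs = [[0.0, 0.0, 0.0, 0.0], [0.0, 0.0, 0.0, 0.0], [0.0, 0.0, 0.0, 0.0]]
`accumulate(grad_refs[0], [3.5, 2.5, 3.5])` → gradients = [3.5, 2.5, 3.5, 0.0]; grad_refs = [[3.5, 2.5, 3.5, 0.0], [3.5, 2.5, 3.5, 0.0], [3.5, 2.5, 3.5, 0.0]]
`accumulate(grad_refs[1], [3.0, 4.0, 0.5])` → gradients = [6.5, 6.5, 4.0, 0.0]; grad_refs = [[6.5, 6.5, 4.0, 0.0], [6.5, 6.5, 4.0, 0.0], [6.5, 6.5, 4.0, 0.0]]
`print(gradients)` → prints [6.5, 6.5, 4.0, 0.0]
`print(grad_refs[0] is grad_refs[1])` → prints True

Answer:
[6.5, 6.5, 4.0, 0.0]
True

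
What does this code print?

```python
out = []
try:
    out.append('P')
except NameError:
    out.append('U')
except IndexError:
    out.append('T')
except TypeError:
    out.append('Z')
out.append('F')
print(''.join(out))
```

Execution trace: 'P' (try body, no exception) → 'F' (after the try/except). Output: PF

Answer: PF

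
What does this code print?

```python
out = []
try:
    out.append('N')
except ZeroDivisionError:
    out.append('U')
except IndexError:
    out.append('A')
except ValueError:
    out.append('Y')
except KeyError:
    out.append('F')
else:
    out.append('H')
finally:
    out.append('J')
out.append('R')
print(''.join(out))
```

Execution trace: 'N' (try body, no exception) → 'H' (else) → 'J' (finally) → 'R' (after the try/except). Output: NHJR

Answer: NHJR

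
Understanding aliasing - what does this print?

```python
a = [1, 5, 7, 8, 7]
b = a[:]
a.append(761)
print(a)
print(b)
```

Key concept: slice [:] creates copy.
Step by step:
`a = [1, 5, 7, 8, 7]` → a = [1, 5, 7, 8, 7]
`b = a[:]` → b = [1, 5, 7, 8, 7]
`a.append(761)` → a = [1, 5, 7, 8, 7, 761]
`print(a)` → prints [1, 5, 7, 8, 7, 761]
`print(b)` → prints [1, 5, 7, 8, 7]

Answer:
[1, 5, 7, 8, 7, 761]
[1, 5, 7, 8, 7]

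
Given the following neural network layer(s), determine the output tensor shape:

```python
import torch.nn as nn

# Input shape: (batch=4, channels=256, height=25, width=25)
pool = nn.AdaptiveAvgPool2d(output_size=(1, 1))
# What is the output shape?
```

Input: (4, 256, 25, 25) -> Output: (4, 256, 1, 1)

Answer: (4, 256, 1, 1)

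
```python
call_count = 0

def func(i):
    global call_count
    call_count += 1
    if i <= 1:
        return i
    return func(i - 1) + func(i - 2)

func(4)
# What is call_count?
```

Calls(i) = 1 + Calls(i-1) + Calls(i-2); Calls(0)=Calls(1)=1. For i=4 this gives 9.

Answer: 9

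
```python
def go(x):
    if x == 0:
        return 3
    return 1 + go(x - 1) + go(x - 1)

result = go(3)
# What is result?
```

go(x) = 1 + 2·go(x-1), go(0)=3. Closed form: (3+1)·2^3 - 1 = 31.

Answer: 31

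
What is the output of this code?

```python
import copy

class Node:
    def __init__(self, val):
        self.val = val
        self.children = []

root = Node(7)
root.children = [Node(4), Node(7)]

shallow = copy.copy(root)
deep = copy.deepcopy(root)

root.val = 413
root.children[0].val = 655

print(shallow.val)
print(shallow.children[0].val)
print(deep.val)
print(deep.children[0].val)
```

Key concept: deep copy with custom objects.
Step by step:
`root = Node(7)` → root = Node(val=7, children=[])
`root.children = [Node(4), Node(7)]` → root = Node(val=7, children=[Node(val=4, children=[]), Node(val=7, children=[])])
`shallow = copy.copy(root)` → shallow = Node(val=7, children=[Node(val=4, children=[]), Node(val=7, children=[])])
`deep = copy.deepcopy(root)` → deep = Node(val=7, children=[Node(val=4, children=[]), Node(val=7, children=[])])
`root.val = 413` → root = Node(val=413, children=[Node(val=4, children=[]), Node(val=7, children=[])])
`root.children[0].val = 655` → root = Node(val=413, children=[Node(val=655, children=[]), Node(val=7, children=[])]); shallow = Node(val=7, children=[Node(val=655, children=[]), Node(val=7, children=[])])
`print(shallow.val)` → prints 7
`print(shallow.children[0].val)` → prints 655
`print(deep.val)` → prints 7
`print(deep.children[0].val)` → prints 4

Answer:
7
655
7
4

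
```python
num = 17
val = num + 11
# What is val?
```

Trace:
`num = 17` → num = 17
`val = num + 11` → val = 28
So val = 28

Answer: 28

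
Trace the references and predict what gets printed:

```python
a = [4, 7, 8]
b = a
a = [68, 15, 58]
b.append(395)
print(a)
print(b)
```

Key concept: rebinding vs mutation: a is rebound to a new list, b still points at the original.
Step by step:
`a = [4, 7, 8]` → a = [4, 7, 8]
`b = a` → b = [4, 7, 8] (same object as a)
`a = [68, 15, 58]` → a = [68, 15, 58]
`b.append(395)` → b = [4, 7, 8, 395]
`print(a)` → prints [68, 15, 58]
`print(b)` → prints [4, 7, 8, 395]

Answer:
[68, 15, 58]
[4, 7, 8, 395]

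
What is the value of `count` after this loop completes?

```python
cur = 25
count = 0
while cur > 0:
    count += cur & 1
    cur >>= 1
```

Count set bits in 25 (binary: 0b11001)
`count` takes the values: 0 → 1 → 2 → 3

Answer: 3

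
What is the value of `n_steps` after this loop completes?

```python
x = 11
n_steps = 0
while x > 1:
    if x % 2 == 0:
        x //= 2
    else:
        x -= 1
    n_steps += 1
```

Steps to reduce 11 to 1
`n_steps` takes the values: 0 → 1 → 2 → 3 → 4 → 5

Answer: 5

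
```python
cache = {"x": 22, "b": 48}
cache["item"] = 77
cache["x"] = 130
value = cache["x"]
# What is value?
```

Trace:
`cache = {"x": 22, "b": 48}` → cache = {'x': 22, 'b': 48}
`cache["item"] = 77` → cache = {'x': 22, 'b': 48, 'item': 77}
`cache["x"] = 130` → cache = {'x': 130, 'b': 48, 'item': 77}
`value = cache["x"]` → value = 130
So value = 130

Answer: 130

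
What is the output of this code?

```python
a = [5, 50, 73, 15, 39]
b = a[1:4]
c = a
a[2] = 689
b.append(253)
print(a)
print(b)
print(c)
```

Key concept: slice vs alias.
Step by step:
`a = [5, 50, 73, 15, 39]` → a = [5, 50, 73, 15, 39]
`b = a[1:4]` → b = [50, 73, 15]
`c = a` → c = [5, 50, 73, 15, 39] (same object as a)
`a[2] = 689` → a = [5, 50, 689, 15, 39] (same object as c); c = [5, 50, 689, 15, 39] (same object as a)
`b.append(253)` → b = [50, 73, 15, 253]
`print(a)` → prints [5, 50, 689, 15, 39]
`print(b)` → prints [50, 73, 15, 253]
`print(c)` → prints [5, 50, 689, 15, 39]

Answer:
[5, 50, 689, 15, 39]
[50, 73, 15, 253]
[5, 50, 689, 15, 39]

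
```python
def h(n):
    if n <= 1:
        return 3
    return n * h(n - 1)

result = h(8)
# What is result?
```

h(8) = 8 * 7 * 6 * 5 * 4 * 3 * 2 * 3 = 120960

Answer: 120960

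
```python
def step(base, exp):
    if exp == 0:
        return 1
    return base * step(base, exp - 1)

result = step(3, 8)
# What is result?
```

step(3, 8) = 3 * 3 * 3 * 3 * 3 * 3 * 3 * 3 = 6561

Answer: 6561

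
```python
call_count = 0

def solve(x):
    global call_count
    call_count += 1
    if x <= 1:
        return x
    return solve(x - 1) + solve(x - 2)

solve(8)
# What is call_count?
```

Calls(x) = 1 + Calls(x-1) + Calls(x-2); Calls(0)=Calls(1)=1. For x=8 this gives 67.

Answer: 67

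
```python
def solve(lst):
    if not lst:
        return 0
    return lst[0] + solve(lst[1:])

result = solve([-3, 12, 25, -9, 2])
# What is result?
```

(-3) + 12 + 25 + (-9) + 2 + 0 = 27

Answer: 27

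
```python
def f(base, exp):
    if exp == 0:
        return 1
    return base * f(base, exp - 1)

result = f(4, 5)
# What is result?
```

f(4, 5) = 4 * 4 * 4 * 4 * 4 = 1024

Answer: 1024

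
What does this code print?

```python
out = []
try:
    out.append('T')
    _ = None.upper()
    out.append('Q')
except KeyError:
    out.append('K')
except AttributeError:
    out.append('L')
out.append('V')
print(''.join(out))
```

Execution trace: 'T' (try body) → 'L' (except AttributeError) → 'V' (after the try/except). Output: TLV

Answer: TLV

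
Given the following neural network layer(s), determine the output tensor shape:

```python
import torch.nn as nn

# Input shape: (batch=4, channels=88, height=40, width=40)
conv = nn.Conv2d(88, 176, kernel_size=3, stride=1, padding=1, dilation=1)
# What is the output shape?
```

Input: (4, 88, 40, 40) -> Output: (4, 176, 40, 40)

Answer: (4, 176, 40, 40)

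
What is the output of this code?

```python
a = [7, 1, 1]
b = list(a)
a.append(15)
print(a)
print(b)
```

Key concept: list() constructor creates copy.
Step by step:
`a = [7, 1, 1]` → a = [7, 1, 1]
`b = list(a)` → b = [7, 1, 1]
`a.append(15)` → a = [7, 1, 1, 15]
`print(a)` → prints [7, 1, 1, 15]
`print(b)` → prints [7, 1, 1]

Answer:
[7, 1, 1, 15]
[7, 1, 1]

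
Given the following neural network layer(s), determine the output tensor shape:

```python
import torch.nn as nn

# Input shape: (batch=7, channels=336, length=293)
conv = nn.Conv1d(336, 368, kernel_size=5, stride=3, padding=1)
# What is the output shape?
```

Input: (7, 336, 293) -> Output: (7, 368, 97)

Answer: (7, 368, 97)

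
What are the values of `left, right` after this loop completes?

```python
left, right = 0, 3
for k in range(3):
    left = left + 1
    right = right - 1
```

left goes 0→3, right goes 3→0
`left, right` takes the values: (0, 3) → (1, 3) → (1, 2) → (2, 2) → (2, 1) → (3, 1) → (3, 0)

Answer: 3, 0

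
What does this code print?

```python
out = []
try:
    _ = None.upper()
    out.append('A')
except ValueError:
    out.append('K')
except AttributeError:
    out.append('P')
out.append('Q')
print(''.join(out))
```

Execution trace: 'P' (except AttributeError) → 'Q' (after the try/except). Output: PQ

Answer: PQ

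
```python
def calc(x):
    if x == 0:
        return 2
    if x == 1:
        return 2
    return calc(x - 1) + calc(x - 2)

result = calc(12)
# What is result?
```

Build up from base cases: calc(0)=2, calc(1)=2, calc(2)=4, calc(3)=6, calc(4)=10, calc(5)=16, calc(6)=26, ..., calc(12)=466

Answer: 466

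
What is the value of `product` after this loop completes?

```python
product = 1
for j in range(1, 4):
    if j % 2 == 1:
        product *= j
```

Product of odd numbers 1 to 3
`product` takes the values: 1 → 3

Answer: 3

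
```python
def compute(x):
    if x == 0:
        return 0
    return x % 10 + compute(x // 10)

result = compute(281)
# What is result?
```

Sum of digits of 281: 1 + 8 + 2 = 11

Answer: 11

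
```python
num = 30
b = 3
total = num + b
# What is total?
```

Trace:
`num = 30` → num = 30
`b = 3` → b = 3
`total = num + b` → total = 33
So total = 33

Answer: 33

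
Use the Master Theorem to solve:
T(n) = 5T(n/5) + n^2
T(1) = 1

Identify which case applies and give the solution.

a=5, b=5, f(n)=n^2. log_5(5) = 1. Since c=2 > 1 and the regularity condition holds (5(n/5)^2 = (5/5^2)n^2 with 5/5^2 < 1), Case 3 applies: T(n) = Θ(f(n)) = O(n^2).

Answer: O(n^2) - Case 3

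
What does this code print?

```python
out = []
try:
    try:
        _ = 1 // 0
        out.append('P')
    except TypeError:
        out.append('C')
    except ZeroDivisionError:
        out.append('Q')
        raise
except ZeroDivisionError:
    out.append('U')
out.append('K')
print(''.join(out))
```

Execution trace: 'Q' (inner except ZeroDivisionError) → 'U' (outer except ZeroDivisionError) → 'K' (after the try/except). Output: QUK

Answer: QUK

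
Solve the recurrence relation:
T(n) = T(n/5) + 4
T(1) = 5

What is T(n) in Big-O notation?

Each step divides n by 5 and adds 4. After log_5(n) steps we reach T(1)=5. So T(n) = 4·log_5(n) + 5 = O(log n).

Answer: O(log n)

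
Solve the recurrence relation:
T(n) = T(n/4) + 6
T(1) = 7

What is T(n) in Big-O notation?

Each step divides n by 4 and adds 6. After log_4(n) steps we reach T(1)=7. So T(n) = 6·log_4(n) + 7 = O(log n).

Answer: O(log n)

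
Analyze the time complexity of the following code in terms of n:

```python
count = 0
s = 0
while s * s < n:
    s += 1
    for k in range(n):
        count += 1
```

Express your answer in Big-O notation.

Each loop level contributes: √n × n. Multiplying the contributions gives O(n√n).

Answer: O(n√n)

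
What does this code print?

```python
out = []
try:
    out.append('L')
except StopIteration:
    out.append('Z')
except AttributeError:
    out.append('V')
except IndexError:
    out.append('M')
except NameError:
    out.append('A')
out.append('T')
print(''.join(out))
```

Execution trace: 'L' (try body, no exception) → 'T' (after the try/except). Output: LT

Answer: LT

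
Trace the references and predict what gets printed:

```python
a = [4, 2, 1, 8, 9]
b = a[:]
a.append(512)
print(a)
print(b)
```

Key concept: slice [:] creates copy.
Step by step:
`a = [4, 2, 1, 8, 9]` → a = [4, 2, 1, 8, 9]
`b = a[:]` → b = [4, 2, 1, 8, 9]
`a.append(512)` → a = [4, 2, 1, 8, 9, 512]
`print(a)` → prints [4, 2, 1, 8, 9, 512]
`print(b)` → prints [4, 2, 1, 8, 9]

Answer:
[4, 2, 1, 8, 9, 512]
[4, 2, 1, 8, 9]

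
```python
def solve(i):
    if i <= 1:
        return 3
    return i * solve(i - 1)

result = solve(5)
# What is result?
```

solve(5) = 5 * 4 * 3 * 2 * 3 = 360

Answer: 360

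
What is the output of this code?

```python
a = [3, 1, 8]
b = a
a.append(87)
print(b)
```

Key concept: basic list aliasing.
Step by step:
`a = [3, 1, 8]` → a = [3, 1, 8]
`b = a` → b = [3, 1, 8] (same object as a)
`a.append(87)` → a = [3, 1, 8, 87] (same object as b); b = [3, 1, 8, 87] (same object as a)
`print(b)` → prints [3, 1, 8, 87]

Answer: [3, 1, 8, 87]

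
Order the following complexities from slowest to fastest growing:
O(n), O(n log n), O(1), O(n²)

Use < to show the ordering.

Ordered by growth rate: O(1) < O(n) < O(n log n) < O(n²)

Answer: O(1) < O(n) < O(n log n) < O(n²)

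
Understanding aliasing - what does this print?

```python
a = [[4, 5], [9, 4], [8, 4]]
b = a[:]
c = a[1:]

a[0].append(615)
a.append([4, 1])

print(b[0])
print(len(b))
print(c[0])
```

Key concept: slice with nested mutation.
Step by step:
`a = [[4, 5], [9, 4], [8, 4]]` → a = [[4, 5], [9, 4], [8, 4]]
`b = a[:]` → b = [[4, 5], [9, 4], [8, 4]]
`c = a[1:]` → c = [[9, 4], [8, 4]]
`a[0].append(615)` → a = [[4, 5, 615], [9, 4], [8, 4]]; b = [[4, 5, 615], [9, 4], [8, 4]]
`a.append([4, 1])` → a = [[4, 5, 615], [9, 4], [8, 4], [4, 1]]
`print(b[0])` → prints [4, 5, 615]
`print(len(b))` → prints 3
`print(c[0])` → prints [9, 4]

Answer:
[4, 5, 615]
3
[9, 4]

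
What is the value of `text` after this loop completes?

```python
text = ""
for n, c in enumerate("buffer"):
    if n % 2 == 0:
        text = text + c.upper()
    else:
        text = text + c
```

Uppercase even positions in 'buffer'
`text` takes the values: "" → "B" → "Bu" → "BuF" → "BuFf" → "BuFfE" → "BuFfEr"

Answer: "BuFfEr"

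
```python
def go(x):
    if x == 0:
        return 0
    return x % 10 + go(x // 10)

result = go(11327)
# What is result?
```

Sum of digits of 11327: 7 + 2 + 3 + 1 + 1 = 14

Answer: 14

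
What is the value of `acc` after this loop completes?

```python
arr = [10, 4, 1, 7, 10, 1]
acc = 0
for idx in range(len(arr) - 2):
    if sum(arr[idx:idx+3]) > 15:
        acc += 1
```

Count windows with sum > 15
`acc` takes the values: 0 → 1 → 2

Answer: 2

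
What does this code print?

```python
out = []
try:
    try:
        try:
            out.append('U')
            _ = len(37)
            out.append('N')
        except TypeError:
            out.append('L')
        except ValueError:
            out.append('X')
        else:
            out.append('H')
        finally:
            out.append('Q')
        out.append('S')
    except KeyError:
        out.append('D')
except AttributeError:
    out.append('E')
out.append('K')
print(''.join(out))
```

Execution trace: 'U' (inner try body) → 'L' (inner except TypeError) → 'Q' (inner finally) → 'S' (try body, no exception) → 'K' (after the try/except). Output: ULQSK

Answer: ULQSK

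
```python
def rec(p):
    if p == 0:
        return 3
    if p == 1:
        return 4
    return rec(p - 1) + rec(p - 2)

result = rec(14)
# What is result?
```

Build up from base cases: rec(0)=3, rec(1)=4, rec(2)=7, rec(3)=11, rec(4)=18, rec(5)=29, rec(6)=47, ..., rec(14)=2207

Answer: 2207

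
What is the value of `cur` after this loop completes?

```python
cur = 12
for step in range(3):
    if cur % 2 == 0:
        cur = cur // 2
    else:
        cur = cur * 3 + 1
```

Collatz-style transformation from 12
`cur` takes the values: 12 → 6 → 3 → 10

Answer: 10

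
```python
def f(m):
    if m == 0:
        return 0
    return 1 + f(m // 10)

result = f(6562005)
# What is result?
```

Count of digits of 6562005: 7

Answer: 7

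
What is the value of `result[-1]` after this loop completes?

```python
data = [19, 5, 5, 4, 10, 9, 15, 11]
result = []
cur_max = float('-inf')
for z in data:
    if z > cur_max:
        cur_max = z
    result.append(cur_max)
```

Running max ends at 19
`result` takes the values: [] → [19] → [19, 19] → [19, 19, 19] → [19, 19, 19, 19] → [19, 19, 19, 19, 19] → [19, 19, 19, 19, 19, 19] → [19, 19, 19, 19, 19, 19, 19] → [19, 19, 19, 19, 19, 19, 19, 19]
So `result[-1]` = 19

Answer: 19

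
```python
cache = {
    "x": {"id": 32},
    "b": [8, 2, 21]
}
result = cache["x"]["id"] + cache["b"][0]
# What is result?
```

Trace:
`cache = { ...` → cache = {'x': {'id': 32}, 'b': [8, 2, 21]}
`result = cache["x"]["id"] + cache["b"][0]` → result = 40
So result = 40

Answer: 40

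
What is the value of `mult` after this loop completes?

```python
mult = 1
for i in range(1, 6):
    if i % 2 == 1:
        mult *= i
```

Product of odd numbers 1 to 5
`mult` takes the values: 1 → 3 → 15

Answer: 15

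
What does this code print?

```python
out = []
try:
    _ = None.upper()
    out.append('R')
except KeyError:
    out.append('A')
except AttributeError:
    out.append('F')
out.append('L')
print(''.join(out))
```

Execution trace: 'F' (except AttributeError) → 'L' (after the try/except). Output: FL

Answer: FL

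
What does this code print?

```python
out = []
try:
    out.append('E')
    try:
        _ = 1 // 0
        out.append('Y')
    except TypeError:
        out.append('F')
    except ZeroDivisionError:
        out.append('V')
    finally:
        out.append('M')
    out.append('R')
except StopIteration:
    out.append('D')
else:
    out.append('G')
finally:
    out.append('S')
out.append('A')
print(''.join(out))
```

Execution trace: 'E' (try body) → 'V' (inner except ZeroDivisionError) → 'M' (inner finally) → 'R' (try body, no exception) → 'G' (else) → 'S' (finally) → 'A' (after the try/except). Output: EVMRGSA

Answer: EVMRGSA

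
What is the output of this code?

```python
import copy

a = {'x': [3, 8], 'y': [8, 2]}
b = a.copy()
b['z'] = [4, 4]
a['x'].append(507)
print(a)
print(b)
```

Key concept: shallow copy of dict with mutable values.
Step by step:
`a = {'x': [3, 8], 'y': [8, 2]}` → a = {'x': [3, 8], 'y': [8, 2]}
`b = a.copy()` → b = {'x': [3, 8], 'y': [8, 2]}
`b['z'] = [4, 4]` → b = {'x': [3, 8], 'y': [8, 2], 'z': [4, 4]}
`a['x'].append(507)` → a = {'x': [3, 8, 507], 'y': [8, 2]}; b = {'x': [3, 8, 507], 'y': [8, 2], 'z': [4, 4]}
`print(a)` → prints {'x': [3, 8, 507], 'y': [8, 2]}
`print(b)` → prints {'x': [3, 8, 507], 'y': [8, 2], 'z': [4, 4]}

Answer:
{'x': [3, 8, 507], 'y': [8, 2]}
{'x': [3, 8, 507], 'y': [8, 2], 'z': [4, 4]}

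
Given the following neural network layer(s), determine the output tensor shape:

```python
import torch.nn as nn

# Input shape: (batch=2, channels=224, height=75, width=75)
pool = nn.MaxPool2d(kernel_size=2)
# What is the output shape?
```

Input: (2, 224, 75, 75) -> Output: (2, 224, 37, 37)

Answer: (2, 224, 37, 37)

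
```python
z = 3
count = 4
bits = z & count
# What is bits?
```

Trace:
`z = 3` → z = 3
`count = 4` → count = 4
`bits = z & count` → bits = 0
So bits = 0

Answer: 0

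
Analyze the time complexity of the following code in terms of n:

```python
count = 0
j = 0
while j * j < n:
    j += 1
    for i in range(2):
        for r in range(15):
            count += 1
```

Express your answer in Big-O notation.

Each loop level contributes: √n × 1 × 1. Multiplying the contributions gives O(√n).

Answer: O(√n)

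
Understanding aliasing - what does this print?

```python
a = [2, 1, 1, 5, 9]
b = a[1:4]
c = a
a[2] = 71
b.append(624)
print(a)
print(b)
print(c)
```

Key concept: slice vs alias.
Step by step:
`a = [2, 1, 1, 5, 9]` → a = [2, 1, 1, 5, 9]
`b = a[1:4]` → b = [1, 1, 5]
`c = a` → c = [2, 1, 1, 5, 9] (same object as a)
`a[2] = 71` → a = [2, 1, 71, 5, 9] (same object as c); c = [2, 1, 71, 5, 9] (same object as a)
`b.append(624)` → b = [1, 1, 5, 624]
`print(a)` → prints [2, 1, 71, 5, 9]
`print(b)` → prints [1, 1, 5, 624]
`print(c)` → prints [2, 1, 71, 5, 9]

Answer:
[2, 1, 71, 5, 9]
[1, 1, 5, 624]
[2, 1, 71, 5, 9]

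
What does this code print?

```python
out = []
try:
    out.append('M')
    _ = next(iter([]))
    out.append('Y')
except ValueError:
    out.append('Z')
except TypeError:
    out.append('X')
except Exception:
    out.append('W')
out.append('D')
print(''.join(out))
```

Execution trace: 'M' (try body) → 'W' (except Exception) → 'D' (after the try/except). Output: MWD

Answer: MWD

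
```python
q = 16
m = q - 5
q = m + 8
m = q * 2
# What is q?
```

Trace:
`q = 16` → q = 16
`m = q - 5` → m = 11
`q = m + 8` → q = 19
`m = q * 2` → m = 38
So q = 19

Answer: 19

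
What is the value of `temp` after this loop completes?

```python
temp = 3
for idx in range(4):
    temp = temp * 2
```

Multiply by 2, 4 times: 3 * 2^4 = 48
`temp` takes the values: 3 → 6 → 12 → 24 → 48

Answer: 48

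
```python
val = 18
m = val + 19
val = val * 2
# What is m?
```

Trace:
`val = 18` → val = 18
`m = val + 19` → m = 37
`val = val * 2` → val = 36
So m = 37

Answer: 37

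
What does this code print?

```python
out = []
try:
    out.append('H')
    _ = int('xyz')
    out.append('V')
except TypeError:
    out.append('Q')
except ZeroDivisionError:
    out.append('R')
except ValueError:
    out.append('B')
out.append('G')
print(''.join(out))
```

Execution trace: 'H' (try body) → 'B' (except ValueError) → 'G' (after the try/except). Output: HBG

Answer: HBG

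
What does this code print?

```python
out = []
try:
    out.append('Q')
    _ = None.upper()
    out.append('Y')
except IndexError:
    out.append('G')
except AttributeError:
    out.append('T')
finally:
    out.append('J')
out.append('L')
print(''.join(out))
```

Execution trace: 'Q' (try body) → 'T' (except AttributeError) → 'J' (finally) → 'L' (after the try/except). Output: QTJL

Answer: QTJL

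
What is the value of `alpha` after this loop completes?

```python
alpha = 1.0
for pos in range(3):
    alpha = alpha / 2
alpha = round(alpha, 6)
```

Halving LR 3 times: 1 / 2^3
`alpha` takes the values: 1.0 → 0.5 → 0.25 → 0.125

Answer: 0.125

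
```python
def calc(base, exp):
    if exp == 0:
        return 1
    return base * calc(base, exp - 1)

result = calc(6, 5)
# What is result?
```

calc(6, 5) = 6 * 6 * 6 * 6 * 6 = 7776

Answer: 7776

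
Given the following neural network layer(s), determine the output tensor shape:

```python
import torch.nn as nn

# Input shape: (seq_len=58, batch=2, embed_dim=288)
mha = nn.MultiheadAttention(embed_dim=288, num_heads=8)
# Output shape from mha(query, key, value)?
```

Input: (58, 2, 288) -> Output: (58, 2, 288)

Answer: (58, 2, 288)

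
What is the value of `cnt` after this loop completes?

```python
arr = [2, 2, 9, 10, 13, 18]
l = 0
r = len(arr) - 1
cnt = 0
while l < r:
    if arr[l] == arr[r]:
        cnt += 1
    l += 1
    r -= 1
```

Count matching pairs from ends
`cnt` takes the values: 0

Answer: 0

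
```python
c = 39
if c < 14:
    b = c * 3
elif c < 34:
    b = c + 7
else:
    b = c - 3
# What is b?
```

Trace:
`c = 39` → c = 39
`if c < 14: ...` → c < 14 is False, c < 34 is False, take else branch → b = 36
So b = 36

Answer: 36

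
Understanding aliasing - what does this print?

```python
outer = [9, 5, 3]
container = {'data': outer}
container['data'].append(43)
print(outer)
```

Key concept: dict holds reference to list.
Step by step:
`outer = [9, 5, 3]` → outer = [9, 5, 3]
`container = {'data': outer}` → container = {'data': [9, 5, 3]}
`container['data'].append(43)` → outer = [9, 5, 3, 43]; container = {'data': [9, 5, 3, 43]}
`print(outer)` → prints [9, 5, 3, 43]

Answer: [9, 5, 3, 43]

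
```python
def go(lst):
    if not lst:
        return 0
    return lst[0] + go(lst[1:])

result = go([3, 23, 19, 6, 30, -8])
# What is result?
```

3 + 23 + 19 + 6 + 30 + (-8) + 0 = 73

Answer: 73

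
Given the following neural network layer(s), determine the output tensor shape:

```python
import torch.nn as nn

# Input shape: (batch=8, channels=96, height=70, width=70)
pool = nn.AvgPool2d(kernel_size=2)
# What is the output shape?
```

Input: (8, 96, 70, 70) -> Output: (8, 96, 35, 35)

Answer: (8, 96, 35, 35)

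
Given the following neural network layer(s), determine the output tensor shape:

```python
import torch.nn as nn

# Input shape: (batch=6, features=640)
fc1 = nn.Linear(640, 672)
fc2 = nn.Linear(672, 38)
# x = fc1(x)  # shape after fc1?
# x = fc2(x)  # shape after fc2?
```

Input: (6, 640) -> after fc1: (6, 672) -> Output: (6, 38)

Answer: (6, 38)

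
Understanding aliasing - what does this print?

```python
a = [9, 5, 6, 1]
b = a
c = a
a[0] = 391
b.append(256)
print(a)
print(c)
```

Key concept: multiple aliases.
Step by step:
`a = [9, 5, 6, 1]` → a = [9, 5, 6, 1]
`b = a` → b = [9, 5, 6, 1] (same object as a)
`c = a` → c = [9, 5, 6, 1] (same object as a, b)
`a[0] = 391` → a = [391, 5, 6, 1] (same object as b, c); b = [391, 5, 6, 1] (same object as a, c); c = [391, 5, 6, 1] (same object as a, b)
`b.append(256)` → a = [391, 5, 6, 1, 256] (same object as b, c); b = [391, 5, 6, 1, 256] (same object as a, c); c = [391, 5, 6, 1, 256] (same object as a, b)
`print(a)` → prints [391, 5, 6, 1, 256]
`print(c)` → prints [391, 5, 6, 1, 256]

Answer:
[391, 5, 6, 1, 256]
[391, 5, 6, 1, 256]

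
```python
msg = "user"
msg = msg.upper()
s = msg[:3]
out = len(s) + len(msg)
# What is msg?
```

Trace:
`msg = "user"` → msg = 'user'
`msg = msg.upper()` → msg = 'USER'
`s = msg[:3]` → s = 'USE'
`out = len(s) + len(msg)` → out = 7
So msg = 'USER'

Answer: 'USER'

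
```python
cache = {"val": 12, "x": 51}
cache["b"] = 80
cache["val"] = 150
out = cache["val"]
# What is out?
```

Trace:
`cache = {"val": 12, "x": 51}` → cache = {'val': 12, 'x': 51}
`cache["b"] = 80` → cache = {'val': 12, 'x': 51, 'b': 80}
`cache["val"] = 150` → cache = {'val': 150, 'x': 51, 'b': 80}
`out = cache["val"]` → out = 150
So out = 150

Answer: 150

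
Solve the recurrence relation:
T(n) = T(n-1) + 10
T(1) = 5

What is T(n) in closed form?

Unrolling: T(n) = T(1) + 10·(n-1) = 5 + 10(n-1) = 10n - 5.

Answer: T(n) = 10n - 5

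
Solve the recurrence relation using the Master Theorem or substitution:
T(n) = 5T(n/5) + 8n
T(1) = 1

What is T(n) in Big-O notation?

By Master Theorem: a=5, b=5, f(n)=8n. Since log_5(5) = 1 and f(n) = Θ(n^1), Case 2 applies. T(n) = O(n log n).

Answer: O(n log n)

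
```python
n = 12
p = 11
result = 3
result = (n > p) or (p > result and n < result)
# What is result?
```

Trace:
`n = 12` → n = 12
`p = 11` → p = 11
`result = 3` → result = 3
`result = (n > p) or (p > result and n < result)` → result = True
So result = True

Answer: True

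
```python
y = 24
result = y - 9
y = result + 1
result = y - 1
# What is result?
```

Trace:
`y = 24` → y = 24
`result = y - 9` → result = 15
`y = result + 1` → y = 16
`result = y - 1` → result = 15
So result = 15

Answer: 15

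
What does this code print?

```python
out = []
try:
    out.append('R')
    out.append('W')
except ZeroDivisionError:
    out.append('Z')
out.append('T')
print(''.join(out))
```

Execution trace: 'R' (try body) → 'W' (try body, no exception) → 'T' (after the try/except). Output: RWT

Answer: RWT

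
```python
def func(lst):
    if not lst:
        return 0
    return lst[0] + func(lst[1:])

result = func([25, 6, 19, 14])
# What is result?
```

25 + 6 + 19 + 14 + 0 = 64

Answer: 64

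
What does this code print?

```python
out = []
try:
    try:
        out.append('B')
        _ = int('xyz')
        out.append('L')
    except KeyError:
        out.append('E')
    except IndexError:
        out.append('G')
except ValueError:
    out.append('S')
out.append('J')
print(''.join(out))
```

Execution trace: 'B' (inner try body) → 'S' (outer except ValueError) → 'J' (after the try/except). Output: BSJ

Answer: BSJ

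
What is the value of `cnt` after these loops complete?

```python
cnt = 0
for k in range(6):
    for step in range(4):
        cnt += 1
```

6 * 4 = 24
`cnt` takes the values: 0 → 1 → 2 → 3 → 4 → 5 → 6 → 7 → 8 → 9 → 10 → 11 → 12 → 13 → 14 → 15 → 16 → 17 → 18 → 19 → 20 → 21 → 22 → 23 → 24

Answer: 24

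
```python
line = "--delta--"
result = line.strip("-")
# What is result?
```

Trace:
`line = "--delta--"` → line = '--delta--'
`result = line.strip("-")` → result = 'delta'
So result = 'delta'

Answer: 'delta'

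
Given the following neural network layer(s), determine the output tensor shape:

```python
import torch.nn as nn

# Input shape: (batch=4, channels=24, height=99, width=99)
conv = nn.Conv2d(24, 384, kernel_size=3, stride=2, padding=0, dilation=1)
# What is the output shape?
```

Input: (4, 24, 99, 99) -> Output: (4, 384, 49, 49)

Answer: (4, 384, 49, 49)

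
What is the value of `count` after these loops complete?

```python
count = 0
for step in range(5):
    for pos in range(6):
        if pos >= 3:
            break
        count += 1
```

Inner breaks at 3, outer runs 5 times
`count` takes the values: 0 → 1 → 2 → 3 → 4 → 5 → 6 → 7 → 8 → 9 → 10 → 11 → 12 → 13 → 14 → 15

Answer: 15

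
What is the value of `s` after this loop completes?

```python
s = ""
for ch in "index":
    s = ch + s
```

Reverse 'index'
`s` takes the values: "" → "i" → "ni" → "dni" → "edni" → "xedni"

Answer: "xedni"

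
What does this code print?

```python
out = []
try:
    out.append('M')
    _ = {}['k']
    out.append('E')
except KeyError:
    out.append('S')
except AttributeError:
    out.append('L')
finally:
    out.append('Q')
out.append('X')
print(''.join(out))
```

Execution trace: 'M' (try body) → 'S' (except KeyError) → 'Q' (finally) → 'X' (after the try/except). Output: MSQX

Answer: MSQX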